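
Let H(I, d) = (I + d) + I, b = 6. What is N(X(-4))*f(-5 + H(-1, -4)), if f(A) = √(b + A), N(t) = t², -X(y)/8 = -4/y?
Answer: 64*I*√5 ≈ 143.11*I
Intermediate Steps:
H(I, d) = d + 2*I
X(y) = 32/y (X(y) = -(-32)/y = 32/y)
f(A) = √(6 + A)
N(X(-4))*f(-5 + H(-1, -4)) = (32/(-4))²*√(6 + (-5 + (-4 + 2*(-1)))) = (32*(-¼))²*√(6 + (-5 + (-4 - 2))) = (-8)²*√(6 + (-5 - 6)) = 64*√(6 - 11) = 64*√(-5) = 64*(I*√5) = 64*I*√5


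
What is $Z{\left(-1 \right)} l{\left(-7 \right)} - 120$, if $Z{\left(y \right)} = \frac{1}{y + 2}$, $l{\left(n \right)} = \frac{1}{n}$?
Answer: $- \frac{841}{7} \approx -120.14$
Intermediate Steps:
$Z{\left(y \right)} = \frac{1}{2 + y}$
$Z{\left(-1 \right)} l{\left(-7 \right)} - 120 = \frac{1}{\left(2 - 1\right) \left(-7\right)} - 120 = 1^{-1} \left(- \frac{1}{7}\right) - 120 = 1 \left(- \frac{1}{7}\right) - 120 = - \frac{1}{7} - 120 = - \frac{841}{7}$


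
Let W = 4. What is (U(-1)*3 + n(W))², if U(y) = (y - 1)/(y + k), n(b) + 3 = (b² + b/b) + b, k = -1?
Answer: 441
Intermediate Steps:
n(b) = -2 + b + b² (n(b) = -3 + ((b² + b/b) + b) = -3 + ((b² + 1) + b) = -3 + ((1 + b²) + b) = -3 + (1 + b + b²) = -2 + b + b²)
U(y) = 1 (U(y) = (y - 1)/(y - 1) = (-1 + y)/(-1 + y) = 1)
(U(-1)*3 + n(W))² = (1*3 + (-2 + 4 + 4²))² = (3 + (-2 + 4 + 16))² = (3 + 18)² = 21² = 441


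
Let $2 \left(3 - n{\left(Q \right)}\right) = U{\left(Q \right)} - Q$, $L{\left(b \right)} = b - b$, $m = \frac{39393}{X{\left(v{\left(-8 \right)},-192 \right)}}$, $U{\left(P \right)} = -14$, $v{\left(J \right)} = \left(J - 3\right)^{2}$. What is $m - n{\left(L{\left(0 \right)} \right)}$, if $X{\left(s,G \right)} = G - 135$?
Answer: $- \frac{14221}{109} \approx -130.47$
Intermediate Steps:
$v{\left(J \right)} = \left(-3 + J\right)^{2}$
$X{\left(s,G \right)} = -135 + G$
$m = - \frac{13131}{109}$ ($m = \frac{39393}{-135 - 192} = \frac{39393}{-327} = 39393 \left(- \frac{1}{327}\right) = - \frac{13131}{109} \approx -120.47$)
$L{\left(b \right)} = 0$
$n{\left(Q \right)} = 10 + \frac{Q}{2}$ ($n{\left(Q \right)} = 3 - \frac{-14 - Q}{2} = 3 + \left(7 + \frac{Q}{2}\right) = 10 + \frac{Q}{2}$)
$m - n{\left(L{\left(0 \right)} \right)} = - \frac{13131}{109} - \left(10 + \frac{1}{2} \cdot 0\right) = - \frac{13131}{109} - \left(10 + 0\right) = - \frac{13131}{109} - 10 = - \frac{14221}{109}$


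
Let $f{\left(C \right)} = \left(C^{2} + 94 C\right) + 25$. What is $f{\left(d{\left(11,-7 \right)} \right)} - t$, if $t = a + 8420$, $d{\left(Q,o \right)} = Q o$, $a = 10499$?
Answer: $-20203$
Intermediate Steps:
$t = 18919$ ($t = 10499 + 8420 = 18919$)
$f{\left(C \right)} = 25 + C^{2} + 94 C$
$f{\left(d{\left(11,-7 \right)} \right)} - t = \left(25 + \left(11 \left(-7\right)\right)^{2} + 94 \cdot 11 \left(-7\right)\right) - 18919 = \left(25 + \left(-77\right)^{2} + 94 \left(-77\right)\right) - 18919 = \left(25 + 5929 - 7238\right) - 18919 = -1284 - 18919 = -20203$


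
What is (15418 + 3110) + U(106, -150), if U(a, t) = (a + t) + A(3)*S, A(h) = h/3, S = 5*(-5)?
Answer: 18459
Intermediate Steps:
S = -25
A(h) = h/3 (A(h) = h*(⅓) = h/3)
U(a, t) = -25 + a + t (U(a, t) = (a + t) + ((⅓)*3)*(-25) = (a + t) + 1*(-25) = (a + t) - 25 = -25 + a + t)
(15418 + 3110) + U(106, -150) = (15418 + 3110) + (-25 + 106 - 150) = 18528 - 69 = 18459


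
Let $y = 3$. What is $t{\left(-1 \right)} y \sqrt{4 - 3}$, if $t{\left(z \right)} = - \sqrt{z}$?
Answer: $- 3 i \approx - 3.0 i$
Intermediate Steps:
$t{\left(-1 \right)} y \sqrt{4 - 3} = - \sqrt{-1} \cdot 3 \sqrt{4 - 3} = - i 3 \sqrt{1} = - 3 i 1 = - 3 i$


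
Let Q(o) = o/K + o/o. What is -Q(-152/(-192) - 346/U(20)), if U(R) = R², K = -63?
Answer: -9461/9450 ≈ -1.0012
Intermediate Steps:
Q(o) = 1 - o/63 (Q(o) = o/(-63) + o/o = o*(-1/63) + 1 = -o/63 + 1 = 1 - o/63)
-Q(-152/(-192) - 346/U(20)) = -(1 - (-152/(-192) - 346/(20²))/63) = -(1 - (-152*(-1/192) - 346/400)/63) = -(1 - (19/24 - 346*1/400)/63) = -(1 - (19/24 - 173/200)/63) = -(1 - 1/63*(-11/150)) = -(1 + 11/9450) = -1*9461/9450 = -9461/9450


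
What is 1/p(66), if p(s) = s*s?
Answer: 1/4356 ≈ 0.00022957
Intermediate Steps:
p(s) = s²
1/p(66) = 1/(66²) = 1/4356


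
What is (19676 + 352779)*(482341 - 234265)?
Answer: 92397146580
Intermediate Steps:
(19676 + 352779)*(482341 - 234265) = 372455*248076 = 92397146580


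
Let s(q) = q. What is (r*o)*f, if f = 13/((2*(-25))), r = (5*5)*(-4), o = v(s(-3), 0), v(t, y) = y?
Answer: 0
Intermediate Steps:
o = 0
r = -100 (r = 25*(-4) = -100)
f = -13/50 (f = 13/(-50) = 13*(-1/50) = -13/50 ≈ -0.26000)
(r*o)*f = -100*0*(-13/50) = 0*(-13/50) = 0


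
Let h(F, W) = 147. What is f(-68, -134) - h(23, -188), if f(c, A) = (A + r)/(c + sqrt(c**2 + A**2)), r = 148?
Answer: -659645/4489 + 7*sqrt(5645)/4489 ≈ -146.83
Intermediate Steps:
f(c, A) = (148 + A)/(c + sqrt(A**2 + c**2)) (f(c, A) = (A + 148)/(c + sqrt(c**2 + A**2)) = (148 + A)/(c + sqrt(A**2 + c**2)))
f(-68, -134) - h(23, -188) = (148 - 134)/(-68 + sqrt((-134)**2 + (-68)**2)) - 1*147 = 14/(-68 + sqrt(17956 + 4624)) - 147 = 14/(-68 + sqrt(22580)) - 147 = 14/(-68 + 2*sqrt(5645)) - 147 = -147 + 14/(-68 + 2*sqrt(5645))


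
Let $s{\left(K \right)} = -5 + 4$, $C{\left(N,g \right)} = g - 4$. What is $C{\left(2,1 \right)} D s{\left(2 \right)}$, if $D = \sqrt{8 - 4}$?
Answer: $6$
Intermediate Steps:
$C{\left(N,g \right)} = -4 + g$ ($C{\left(N,g \right)} = g - 4 = -4 + g$)
$D = 2$ ($D = \sqrt{4} = 2$)
$s{\left(K \right)} = -1$
$C{\left(2,1 \right)} D s{\left(2 \right)} = \left(-4 + 1\right) 2 \left(-1\right) = \left(-3\right) 2 \left(-1\right) = \left(-6\right) \left(-1\right) = 6$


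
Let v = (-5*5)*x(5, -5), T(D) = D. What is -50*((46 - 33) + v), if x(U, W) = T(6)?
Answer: 6850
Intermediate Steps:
x(U, W) = 6
v = -150 (v = -5*5*6 = -25*6 = -150)
-50*((46 - 33) + v) = -50*((46 - 33) - 150) = -50*(13 - 150) = -50*(-137) = 6850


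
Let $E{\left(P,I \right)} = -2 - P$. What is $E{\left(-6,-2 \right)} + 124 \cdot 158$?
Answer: $19596$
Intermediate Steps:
$E{\left(-6,-2 \right)} + 124 \cdot 158 = \left(-2 - -6\right) + 124 \cdot 158 = \left(-2 + 6\right) + 19592 = 4 + 19592 = 19596$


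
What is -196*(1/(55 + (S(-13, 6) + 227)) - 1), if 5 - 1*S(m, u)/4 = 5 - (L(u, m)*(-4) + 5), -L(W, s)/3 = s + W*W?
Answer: 137690/703 ≈ 195.86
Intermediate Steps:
L(W, s) = -3*s - 3*W² (L(W, s) = -3*(s + W*W) = -3*(s + W²) = -3*s - 3*W²)
S(m, u) = 20 + 48*m + 48*u² (S(m, u) = 20 - 4*(5 - ((-3*m - 3*u²)*(-4) + 5)) = 20 - 4*(5 - ((12*m + 12*u²) + 5)) = 20 - 4*(5 - (5 + 12*m + 12*u²)) = 20 - 4*(5 + (-5 - 12*m - 12*u²)) = 20 - 4*(-12*m - 12*u²) = 20 + (48*m + 48*u²) = 20 + 48*m + 48*u²)
-196*(1/(55 + (S(-13, 6) + 227)) - 1) = -196*(1/(55 + ((20 + 48*(-13) + 48*6²) + 227)) - 1) = -196*(1/(55 + ((20 - 624 + 48*36) + 227)) - 1) = -196*(1/(55 + ((20 - 624 + 1728) + 227)) - 1) = -196*(1/(55 + (1124 + 227)) - 1) = -196*(1/(55 + 1351) - 1) = -196*(1/1406 - 1) = -196*(-1405/1406) = 137690/703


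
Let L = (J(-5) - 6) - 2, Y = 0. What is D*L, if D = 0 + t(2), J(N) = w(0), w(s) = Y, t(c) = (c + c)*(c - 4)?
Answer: 64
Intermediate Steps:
t(c) = 2*c*(-4 + c) (t(c) = (2*c)*(-4 + c) = 2*c*(-4 + c))
w(s) = 0
J(N) = 0
L = -8 (L = (0 - 6) - 2 = -6 - 2 = -8)
D = -8 (D = 0 + 2*2*(-4 + 2) = 0 + 2*2*(-2) = 0 - 8 = -8)
D*L = -8*(-8) = 64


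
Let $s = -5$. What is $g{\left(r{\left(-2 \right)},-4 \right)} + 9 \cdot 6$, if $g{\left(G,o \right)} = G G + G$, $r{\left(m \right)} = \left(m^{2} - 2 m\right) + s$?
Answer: $66$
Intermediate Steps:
$r{\left(m \right)} = -5 + m^{2} - 2 m$ ($r{\left(m \right)} = \left(m^{2} - 2 m\right) - 5 = -5 + m^{2} - 2 m$)
$g{\left(G,o \right)} = G + G^{2}$ ($g{\left(G,o \right)} = G^{2} + G = G + G^{2}$)
$g{\left(r{\left(-2 \right)},-4 \right)} + 9 \cdot 6 = \left(-5 + \left(-2\right)^{2} - -4\right) \left(1 - \left(1 - 4\right)\right) + 9 \cdot 6 = \left(-5 + 4 + 4\right) \left(1 + \left(-5 + 4 + 4\right)\right) + 54 = 3 \left(1 + 3\right) + 54 = 3 \cdot 4 + 54 = 12 + 54 = 66$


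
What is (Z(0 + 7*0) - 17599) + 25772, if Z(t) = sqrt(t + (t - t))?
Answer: 8173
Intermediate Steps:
Z(t) = sqrt(t) (Z(t) = sqrt(t + 0) = sqrt(t))
(Z(0 + 7*0) - 17599) + 25772 = (sqrt(0 + 7*0) - 17599) + 25772 = (sqrt(0 + 0) - 17599) + 25772 = (sqrt(0) - 17599) + 25772 = (0 - 17599) + 25772 = -17599 + 25772 = 8173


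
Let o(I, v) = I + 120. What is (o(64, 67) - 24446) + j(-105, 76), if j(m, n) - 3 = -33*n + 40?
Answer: -26727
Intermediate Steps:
j(m, n) = 43 - 33*n (j(m, n) = 3 + (-33*n + 40) = 3 + (40 - 33*n) = 43 - 33*n)
o(I, v) = 120 + I
(o(64, 67) - 24446) + j(-105, 76) = ((120 + 64) - 24446) + (43 - 33*76) = (184 - 24446) + (43 - 2508) = -24262 - 2465 = -26727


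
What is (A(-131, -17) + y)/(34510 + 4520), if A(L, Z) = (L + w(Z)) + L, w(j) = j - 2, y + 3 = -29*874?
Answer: -2563/3903 ≈ -0.65667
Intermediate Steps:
y = -25349 (y = -3 - 29*874 = -3 - 25346 = -25349)
w(j) = -2 + j
A(L, Z) = -2 + Z + 2*L (A(L, Z) = (L + (-2 + Z)) + L = (-2 + L + Z) + L = -2 + Z + 2*L)
(A(-131, -17) + y)/(34510 + 4520) = ((-2 - 17 + 2*(-131)) - 25349)/(34510 + 4520) = ((-2 - 17 - 262) - 25349)/39030 = (-281 - 25349)*(1/39030) = -25630*1/39030 = -2563/3903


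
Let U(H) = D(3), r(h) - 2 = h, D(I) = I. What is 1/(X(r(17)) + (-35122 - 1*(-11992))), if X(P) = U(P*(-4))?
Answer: -1/23127 ≈ -4.3240e-5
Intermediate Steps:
r(h) = 2 + h
U(H) = 3
X(P) = 3
1/(X(r(17)) + (-35122 - 1*(-11992))) = 1/(3 + (-35122 - 1*(-11992))) = 1/(3 + (-35122 + 11992)) = 1/(3 - 23130) = 1/(-23127) = -1/23127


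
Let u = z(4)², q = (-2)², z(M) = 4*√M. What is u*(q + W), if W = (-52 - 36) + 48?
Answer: -2304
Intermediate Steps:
W = -40 (W = -88 + 48 = -40)
q = 4
u = 64 (u = (4*√4)² = (4*2)² = 8² = 64)
u*(q + W) = 64*(4 - 40) = 64*(-36) = -2304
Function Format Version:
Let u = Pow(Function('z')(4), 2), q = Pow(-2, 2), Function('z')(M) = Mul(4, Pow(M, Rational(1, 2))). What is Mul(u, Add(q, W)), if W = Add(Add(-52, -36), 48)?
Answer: -2304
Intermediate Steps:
W = -40 (W = Add(-88, 48) = -40)
q = 4
u = 64 (u = Pow(Mul(4, Pow(4, Rational(1, 2))), 2) = Pow(Mul(4, 2), 2) = Pow(8, 2) = 64)
Mul(u, Add(q, W)) = Mul(64, Add(4, -40)) = Mul(64, -36) = -2304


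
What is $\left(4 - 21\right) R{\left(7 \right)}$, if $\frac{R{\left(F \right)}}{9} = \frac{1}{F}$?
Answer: $- \frac{153}{7} \approx -21.857$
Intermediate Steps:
$R{\left(F \right)} = \frac{9}{F}$
$\left(4 - 21\right) R{\left(7 \right)} = \left(4 - 21\right) \frac{9}{7} = - 17 \cdot 9 \cdot \frac{1}{7} = \left(-17\right) \frac{9}{7} = - \frac{153}{7}$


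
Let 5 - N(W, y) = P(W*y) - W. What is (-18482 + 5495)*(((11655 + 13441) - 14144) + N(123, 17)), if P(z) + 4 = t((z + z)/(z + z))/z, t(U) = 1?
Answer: -100331687547/697 ≈ -1.4395e+8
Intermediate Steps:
P(z) = -4 + 1/z
N(W, y) = 9 + W - 1/(W*y) (N(W, y) = 5 - ((-4 + 1/(W*y)) - W) = 5 - (-4 - W + 1/(W*y)) = 5 + (4 + W - 1/(W*y)) = 9 + W - 1/(W*y))
(-18482 + 5495)*(((11655 + 13441) - 14144) + N(123, 17)) = (-18482 + 5495)*(((11655 + 13441) - 14144) + (9 + 123 - 1/(123*17))) = -12987*((25096 - 14144) + (9 + 123 - 1*1/123*1/17)) = -12987*(10952 + (9 + 123 - 1/2091)) = -12987*(10952 + 276011/2091) = -12987*23176643/2091 = -100331687547/697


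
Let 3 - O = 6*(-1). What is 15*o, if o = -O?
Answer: -135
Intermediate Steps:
O = 9 (O = 3 - 6*(-1) = 3 - 1*(-6) = 3 + 6 = 9)
o = -9 (o = -1*9 = -9)
15*o = 15*(-9) = -135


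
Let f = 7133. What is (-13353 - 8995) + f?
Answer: -15215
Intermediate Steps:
(-13353 - 8995) + f = (-13353 - 8995) + 7133 = -22348 + 7133 = -15215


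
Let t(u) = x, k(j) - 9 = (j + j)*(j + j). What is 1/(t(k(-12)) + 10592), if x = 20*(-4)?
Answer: 1/10512 ≈ 9.5129e-5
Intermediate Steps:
x = -80
k(j) = 9 + 4*j**2 (k(j) = 9 + (j + j)*(j + j) = 9 + (2*j)*(2*j) = 9 + 4*j**2)
t(u) = -80
1/(t(k(-12)) + 10592) = 1/(-80 + 10592) = 1/10512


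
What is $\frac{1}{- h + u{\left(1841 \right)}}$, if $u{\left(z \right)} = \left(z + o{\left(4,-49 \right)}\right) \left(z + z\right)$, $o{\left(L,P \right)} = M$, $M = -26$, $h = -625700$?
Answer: $\frac{1}{7308530} \approx 1.3683 \cdot 10^{-7}$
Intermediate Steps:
$o{\left(L,P \right)} = -26$
$u{\left(z \right)} = 2 z \left(-26 + z\right)$ ($u{\left(z \right)} = \left(z - 26\right) \left(z + z\right) = \left(-26 + z\right) 2 z = 2 z \left(-26 + z\right)$)
$\frac{1}{- h + u{\left(1841 \right)}} = \frac{1}{\left(-1\right) \left(-625700\right) + 2 \cdot 1841 \left(-26 + 1841\right)} = \frac{1}{625700 + 2 \cdot 1841 \cdot 1815} = \frac{1}{625700 + 6682830} = \frac{1}{7308530}$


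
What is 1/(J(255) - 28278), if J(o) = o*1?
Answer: -1/28023 ≈ -3.5685e-5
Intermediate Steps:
J(o) = o
1/(J(255) - 28278) = 1/(255 - 28278) = 1/(-28023) = -1/28023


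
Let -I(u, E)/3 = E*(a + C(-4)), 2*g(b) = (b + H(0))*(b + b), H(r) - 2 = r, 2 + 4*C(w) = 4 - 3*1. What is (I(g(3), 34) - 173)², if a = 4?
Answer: 1234321/4 ≈ 3.0858e+5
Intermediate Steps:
C(w) = -¼ (C(w) = -½ + (4 - 3*1)/4 = -½ + (4 - 3)/4 = -½ + (¼)*1 = -½ + ¼ = -¼)
H(r) = 2 + r
g(b) = b*(2 + b) (g(b) = ((b + (2 + 0))*(b + b))/2 = ((b + 2)*(2*b))/2 = ((2 + b)*(2*b))/2 = (2*b*(2 + b))/2 = b*(2 + b))
I(u, E) = -45*E/4 (I(u, E) = -3*E*(4 - ¼) = -3*E*15/4 = -45*E/4)
(I(g(3), 34) - 173)² = (-45/4*34 - 173)² = (-765/2 - 173)² = (-1111/2)² = 1234321/4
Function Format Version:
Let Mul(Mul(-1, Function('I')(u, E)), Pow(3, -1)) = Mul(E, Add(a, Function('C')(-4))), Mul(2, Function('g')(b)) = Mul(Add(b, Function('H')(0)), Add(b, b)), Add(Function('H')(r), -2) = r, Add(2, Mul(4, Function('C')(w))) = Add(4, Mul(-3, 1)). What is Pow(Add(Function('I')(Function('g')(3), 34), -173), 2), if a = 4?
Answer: Rational(1234321, 4) ≈ 3.0858e+5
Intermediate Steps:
Function('C')(w) = Rational(-1, 4) (Function('C')(w) = Add(Rational(-1, 2), Mul(Rational(1, 4), Add(4, Mul(-3, 1)))) = Add(Rational(-1, 2), Mul(Rational(1, 4), Add(4, -3))) = Add(Rational(-1, 2), Mul(Rational(1, 4), 1)) = Add(Rational(-1, 2), Rational(1, 4)) = Rational(-1, 4))
Function('H')(r) = Add(2, r)
Function('g')(b) = Mul(b, Add(2, b)) (Function('g')(b) = Mul(Rational(1, 2), Mul(Add(b, Add(2, 0)), Add(b, b))) = Mul(Rational(1, 2), Mul(Add(b, 2), Mul(2, b))) = Mul(Rational(1, 2), Mul(Add(2, b), Mul(2, b))) = Mul(Rational(1, 2), Mul(2, b, Add(2, b))) = Mul(b, Add(2, b)))
Function('I')(u, E) = Mul(Rational(-45, 4), E) (Function('I')(u, E) = Mul(-3, Mul(E, Add(4, Rational(-1, 4)))) = Mul(-3, Mul(E, Rational(15, 4))) = Mul(-3, Mul(Rational(15, 4), E)) = Mul(Rational(-45, 4), E))
Pow(Add(Function('I')(Function('g')(3), 34), -173), 2) = Pow(Add(Mul(Rational(-45, 4), 34), -173), 2) = Pow(Add(Rational(-765, 2), -173), 2) = Pow(Rational(-1111, 2), 2) = Rational(1234321, 4)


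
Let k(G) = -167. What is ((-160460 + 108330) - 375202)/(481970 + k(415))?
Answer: -142444/160601 ≈ -0.88694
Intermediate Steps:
((-160460 + 108330) - 375202)/(481970 + k(415)) = ((-160460 + 108330) - 375202)/(481970 - 167) = (-52130 - 375202)/481803 = -427332*1/481803 = -142444/160601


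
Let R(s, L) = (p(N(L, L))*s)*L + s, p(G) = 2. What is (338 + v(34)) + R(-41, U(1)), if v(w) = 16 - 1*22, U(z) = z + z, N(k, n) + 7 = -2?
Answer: 127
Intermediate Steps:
N(k, n) = -9 (N(k, n) = -7 - 2 = -9)
U(z) = 2*z
R(s, L) = s + 2*L*s (R(s, L) = (2*s)*L + s = 2*L*s + s = s + 2*L*s)
v(w) = -6 (v(w) = 16 - 22 = -6)
(338 + v(34)) + R(-41, U(1)) = (338 - 6) - 41*(1 + 2*(2*1)) = 332 - 41*(1 + 2*2) = 332 - 41*(1 + 4) = 332 - 41*5 = 332 - 205 = 127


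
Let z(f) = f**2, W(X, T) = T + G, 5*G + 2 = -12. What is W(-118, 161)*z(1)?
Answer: 791/5 ≈ 158.20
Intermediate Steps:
G = -14/5 (G = -2/5 + (1/5)*(-12) = -2/5 - 12/5 = -14/5 ≈ -2.8000)
W(X, T) = -14/5 + T (W(X, T) = T - 14/5 = -14/5 + T)
W(-118, 161)*z(1) = (-14/5 + 161)*1**2 = (791/5)*1 = 791/5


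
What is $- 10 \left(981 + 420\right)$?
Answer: $-14010$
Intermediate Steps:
$- 10 \left(981 + 420\right) = \left(-10\right) 1401 = -14010$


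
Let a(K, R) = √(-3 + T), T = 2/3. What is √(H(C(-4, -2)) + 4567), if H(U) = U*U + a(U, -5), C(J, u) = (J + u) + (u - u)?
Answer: √(41427 + 3*I*√21)/3 ≈ 67.845 + 0.011257*I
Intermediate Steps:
T = ⅔ (T = 2*(⅓) = ⅔ ≈ 0.66667)
C(J, u) = J + u (C(J, u) = (J + u) + 0 = J + u)
a(K, R) = I*√21/3 (a(K, R) = √(-3 + ⅔) = √(-7/3) = I*√21/3)
H(U) = U² + I*√21/3 (H(U) = U*U + I*√21/3 = U² + I*√21/3)
√(H(C(-4, -2)) + 4567) = √(((-4 - 2)² + I*√21/3) + 4567) = √(((-6)² + I*√21/3) + 4567) = √((36 + I*√21/3) + 4567) = √(4603 + I*√21/3)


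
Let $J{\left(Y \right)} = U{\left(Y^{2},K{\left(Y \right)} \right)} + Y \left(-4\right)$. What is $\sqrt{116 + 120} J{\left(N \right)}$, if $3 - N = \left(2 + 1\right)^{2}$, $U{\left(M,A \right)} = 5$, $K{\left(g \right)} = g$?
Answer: $58 \sqrt{59} \approx 445.51$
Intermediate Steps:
$N = -6$ ($N = 3 - \left(2 + 1\right)^{2} = 3 - 3^{2} = 3 - 9 = -6$)
$J{\left(Y \right)} = 5 - 4 Y$ ($J{\left(Y \right)} = 5 + Y \left(-4\right) = 5 - 4 Y$)
$\sqrt{116 + 120} J{\left(N \right)} = \sqrt{116 + 120} \left(5 - -24\right) = \sqrt{236} \left(5 + 24\right) = 2 \sqrt{59} \cdot 29 = 58 \sqrt{59}$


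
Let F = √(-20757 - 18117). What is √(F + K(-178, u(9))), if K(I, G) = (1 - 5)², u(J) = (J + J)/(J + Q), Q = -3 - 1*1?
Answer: √(16 + I*√38874) ≈ 10.34 + 9.5345*I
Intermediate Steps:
F = I*√38874 (F = √(-38874) = I*√38874 ≈ 197.16*I)
Q = -4 (Q = -3 - 1 = -4)
u(J) = 2*J/(-4 + J) (u(J) = (J + J)/(J - 4) = (2*J)/(-4 + J) = 2*J/(-4 + J))
K(I, G) = 16 (K(I, G) = (-4)² = 16)
√(F + K(-178, u(9))) = √(I*√38874 + 16) = √(16 + I*√38874)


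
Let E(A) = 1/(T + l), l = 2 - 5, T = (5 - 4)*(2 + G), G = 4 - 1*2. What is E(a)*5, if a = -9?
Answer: 5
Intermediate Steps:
G = 2 (G = 4 - 2 = 2)
T = 4 (T = (5 - 4)*(2 + 2) = 1*4 = 4)
l = -3
E(A) = 1 (E(A) = 1/(4 - 3) = 1/1 = 1)
E(a)*5 = 1*5 = 5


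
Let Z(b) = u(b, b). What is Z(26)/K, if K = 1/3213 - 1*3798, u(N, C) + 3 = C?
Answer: -73899/12202973 ≈ -0.0060558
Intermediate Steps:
u(N, C) = -3 + C
Z(b) = -3 + b
K = -12202973/3213 (K = 1/3213 - 3798 = -12202973/3213 ≈ -3798.0)
Z(26)/K = (-3 + 26)/(-12202973/3213) = 23*(-3213/12202973) = -73899/12202973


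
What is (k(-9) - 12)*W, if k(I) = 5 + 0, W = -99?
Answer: 693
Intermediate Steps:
k(I) = 5
(k(-9) - 12)*W = (5 - 12)*(-99) = -7*(-99) = 693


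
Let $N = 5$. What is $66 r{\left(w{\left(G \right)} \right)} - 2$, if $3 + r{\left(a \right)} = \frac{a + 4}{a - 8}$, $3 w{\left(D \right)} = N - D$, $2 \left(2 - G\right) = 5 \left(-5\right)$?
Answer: $- \frac{13730}{67} \approx -204.93$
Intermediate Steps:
$G = \frac{29}{2}$ ($G = 2 - \frac{5 \left(-5\right)}{2} = 2 - - \frac{25}{2} = 2 + \frac{25}{2} = \frac{29}{2} \approx 14.5$)
$w{\left(D \right)} = \frac{5}{3} - \frac{D}{3}$ ($w{\left(D \right)} = \frac{5 - D}{3} = \frac{5}{3} - \frac{D}{3}$)
$r{\left(a \right)} = -3 + \frac{4 + a}{-8 + a}$ ($r{\left(a \right)} = -3 + \frac{a + 4}{a - 8} = -3 + \frac{4 + a}{-8 + a}$)
$66 r{\left(w{\left(G \right)} \right)} - 2 = 66 \frac{2 \left(14 - \left(\frac{5}{3} - \frac{29}{6}\right)\right)}{-8 + \left(\frac{5}{3} - \frac{29}{6}\right)} - 2 = 66 \frac{2 \left(14 - - \frac{19}{6}\right)}{-8 - \frac{19}{6}} - 2 = 66 \frac{2 \left(14 + \frac{19}{6}\right)}{- \frac{67}{6}} - 2 = 66 \cdot 2 \left(- \frac{6}{67}\right) \frac{103}{6} - 2 = 66 \left(- \frac{206}{67}\right) - 2 = - \frac{13596}{67} - 2 = - \frac{13730}{67}$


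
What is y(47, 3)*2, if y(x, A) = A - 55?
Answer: -104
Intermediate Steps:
y(x, A) = -55 + A
y(47, 3)*2 = (-55 + 3)*2 = -52*2 = -104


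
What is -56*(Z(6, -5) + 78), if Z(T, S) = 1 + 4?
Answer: -4648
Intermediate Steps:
Z(T, S) = 5
-56*(Z(6, -5) + 78) = -56*(5 + 78) = -56*83 = -4648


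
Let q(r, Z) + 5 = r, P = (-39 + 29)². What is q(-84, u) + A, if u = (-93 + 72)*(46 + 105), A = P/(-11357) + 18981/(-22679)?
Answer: -23141155984/257565403 ≈ -89.846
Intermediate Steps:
P = 100 (P = (-10)² = 100)
A = -217835117/257565403 (A = 100/(-11357) + 18981/(-22679) = 100*(-1/11357) + 18981*(-1/22679) = -100/11357 - 18981/22679 = -217835117/257565403 ≈ -0.84575)
u = -3171 (u = -21*151 = -3171)
q(r, Z) = -5 + r
q(-84, u) + A = (-5 - 84) - 217835117/257565403 = -89 - 217835117/257565403 = -23141155984/257565403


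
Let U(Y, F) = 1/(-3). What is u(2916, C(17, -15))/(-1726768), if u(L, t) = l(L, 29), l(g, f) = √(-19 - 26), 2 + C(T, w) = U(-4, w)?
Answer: -3*I*√5/1726768 ≈ -3.8848e-6*I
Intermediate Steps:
U(Y, F) = -⅓
C(T, w) = -7/3 (C(T, w) = -2 - ⅓ = -7/3)
l(g, f) = 3*I*√5 (l(g, f) = √(-45) = 3*I*√5)
u(L, t) = 3*I*√5
u(2916, C(17, -15))/(-1726768) = (3*I*√5)/(-1726768) = (3*I*√5)*(-1/1726768) = -3*I*√5/1726768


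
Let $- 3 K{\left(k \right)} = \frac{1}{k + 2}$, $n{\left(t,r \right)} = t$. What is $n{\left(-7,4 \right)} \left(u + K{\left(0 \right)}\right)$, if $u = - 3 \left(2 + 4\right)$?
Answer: $\frac{763}{6} \approx 127.17$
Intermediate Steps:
$u = -18$ ($u = \left(-3\right) 6 = -18$)
$K{\left(k \right)} = - \frac{1}{3 \left(2 + k\right)}$ ($K{\left(k \right)} = - \frac{1}{3 \left(k + 2\right)} = - \frac{1}{3 \left(2 + k\right)}$)
$n{\left(-7,4 \right)} \left(u + K{\left(0 \right)}\right) = - 7 \left(-18 - \frac{1}{6 + 3 \cdot 0}\right) = - 7 \left(-18 - \frac{1}{6 + 0}\right) = - 7 \left(-18 - \frac{1}{6}\right) = \left(-7\right) \left(- \frac{109}{6}\right) = \frac{763}{6}$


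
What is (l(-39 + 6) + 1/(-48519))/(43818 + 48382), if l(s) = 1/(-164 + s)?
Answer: -12179/220317501150 ≈ -5.5279e-8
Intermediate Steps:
(l(-39 + 6) + 1/(-48519))/(43818 + 48382) = (1/(-164 + (-39 + 6)) + 1/(-48519))/(43818 + 48382) = (1/(-164 - 33) - 1/48519)/92200 = (1/(-197) - 1/48519)*(1/92200) = (-1/197 - 1/48519)*(1/92200) = -48716/9558243*1/92200 = -12179/220317501150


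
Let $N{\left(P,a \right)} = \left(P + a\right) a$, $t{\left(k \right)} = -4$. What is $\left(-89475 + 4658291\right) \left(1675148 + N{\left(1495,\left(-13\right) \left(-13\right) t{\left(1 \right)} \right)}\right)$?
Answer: $5123945419264$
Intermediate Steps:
$N{\left(P,a \right)} = a \left(P + a\right)$
$\left(-89475 + 4658291\right) \left(1675148 + N{\left(1495,\left(-13\right) \left(-13\right) t{\left(1 \right)} \right)}\right) = \left(-89475 + 4658291\right) \left(1675148 + \left(-13\right) \left(-13\right) \left(-4\right) \left(1495 + \left(-13\right) \left(-13\right) \left(-4\right)\right)\right) = 4568816 \left(1675148 + 169 \left(-4\right) \left(1495 + 169 \left(-4\right)\right)\right) = 4568816 \left(1675148 - 676 \left(1495 - 676\right)\right) = 4568816 \left(1675148 - 553644\right) = 4568816 \cdot 1121504 = 5123945419264$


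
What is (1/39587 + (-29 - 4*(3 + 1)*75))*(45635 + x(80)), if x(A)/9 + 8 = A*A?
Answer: -5019129810786/39587 ≈ -1.2679e+8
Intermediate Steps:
x(A) = -72 + 9*A² (x(A) = -72 + 9*(A*A) = -72 + 9*A²)
(1/39587 + (-29 - 4*(3 + 1)*75))*(45635 + x(80)) = (1/39587 + (-29 - 4*(3 + 1)*75))*(45635 + (-72 + 9*80²)) = (1/39587 + (-29 - 4*4*75))*(45635 + (-72 + 9*6400)) = (1/39587 + (-29 - 16*75))*(45635 + (-72 + 57600)) = (1/39587 + (-29 - 1200))*(45635 + 57528) = (1/39587 - 1229)*103163 = -48652422/39587*103163 = -5019129810786/39587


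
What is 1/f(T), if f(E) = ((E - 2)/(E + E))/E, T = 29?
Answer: 1682/27 ≈ 62.296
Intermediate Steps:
f(E) = (-2 + E)/(2*E**2) (f(E) = ((-2 + E)/((2*E)))/E = ((-2 + E)*(1/(2*E)))/E = ((-2 + E)/(2*E))/E = (-2 + E)/(2*E**2))
1/f(T) = 1/((1/2)*(-2 + 29)/29**2) = 1/((1/2)*(1/841)*27) = 1/(27/1682) = 1682/27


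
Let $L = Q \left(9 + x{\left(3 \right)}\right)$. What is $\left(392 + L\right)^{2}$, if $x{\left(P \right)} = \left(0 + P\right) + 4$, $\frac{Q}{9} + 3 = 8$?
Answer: $1236544$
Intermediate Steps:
$Q = 45$ ($Q = -27 + 9 \cdot 8 = -27 + 72 = 45$)
$x{\left(P \right)} = 4 + P$ ($x{\left(P \right)} = P + 4 = 4 + P$)
$L = 720$ ($L = 45 \left(9 + \left(4 + 3\right)\right) = 45 \left(9 + 7\right) = 45 \cdot 16 = 720$)
$\left(392 + L\right)^{2} = \left(392 + 720\right)^{2} = 1112^{2} = 1236544$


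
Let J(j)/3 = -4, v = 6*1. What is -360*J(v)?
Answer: 4320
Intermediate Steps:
v = 6
J(j) = -12 (J(j) = 3*(-4) = -12)
-360*J(v) = -360*(-12) = 4320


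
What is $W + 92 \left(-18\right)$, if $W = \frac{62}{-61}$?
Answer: $- \frac{101078}{61} \approx -1657.0$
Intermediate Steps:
$W = - \frac{62}{61}$ ($W = 62 \left(- \frac{1}{61}\right) = - \frac{62}{61} \approx -1.0164$)
$W + 92 \left(-18\right) = - \frac{62}{61} + 92 \left(-18\right) = - \frac{62}{61} - 1656 = - \frac{101078}{61}$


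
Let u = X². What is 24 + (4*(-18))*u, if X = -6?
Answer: -2568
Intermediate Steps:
u = 36 (u = (-6)² = 36)
24 + (4*(-18))*u = 24 + (4*(-18))*36 = 24 - 72*36 = 24 - 2592 = -2568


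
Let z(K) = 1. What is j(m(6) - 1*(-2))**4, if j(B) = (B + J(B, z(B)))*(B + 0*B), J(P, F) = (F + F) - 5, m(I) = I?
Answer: 2560000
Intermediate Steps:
J(P, F) = -5 + 2*F (J(P, F) = 2*F - 5 = -5 + 2*F)
j(B) = B*(-3 + B) (j(B) = (B + (-5 + 2*1))*(B + 0*B) = (B + (-5 + 2))*(B + 0) = (B - 3)*B = (-3 + B)*B = B*(-3 + B))
j(m(6) - 1*(-2))**4 = ((6 - 1*(-2))*(-3 + (6 - 1*(-2))))**4 = ((6 + 2)*(-3 + (6 + 2)))**4 = (8*(-3 + 8))**4 = (8*5)**4 = 40**4 = 2560000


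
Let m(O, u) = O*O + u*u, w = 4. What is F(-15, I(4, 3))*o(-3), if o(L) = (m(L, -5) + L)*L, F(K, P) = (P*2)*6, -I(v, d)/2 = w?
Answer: 8928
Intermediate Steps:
I(v, d) = -8 (I(v, d) = -2*4 = -8)
F(K, P) = 12*P (F(K, P) = (2*P)*6 = 12*P)
m(O, u) = O² + u²
o(L) = L*(25 + L + L²) (o(L) = ((L² + (-5)²) + L)*L = ((L² + 25) + L)*L = ((25 + L²) + L)*L = (25 + L + L²)*L = L*(25 + L + L²))
F(-15, I(4, 3))*o(-3) = (12*(-8))*(-3*(25 - 3 + (-3)²)) = -(-288)*(25 - 3 + 9) = -(-288)*31 = -96*(-93) = 8928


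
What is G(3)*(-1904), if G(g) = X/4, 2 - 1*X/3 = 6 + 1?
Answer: 7140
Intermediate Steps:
X = -15 (X = 6 - 3*(6 + 1) = 6 - 3*7 = 6 - 21 = -15)
G(g) = -15/4
G(3)*(-1904) = -15/4*(-1904) = 7140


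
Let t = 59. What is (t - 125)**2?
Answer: 4356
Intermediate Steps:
(t - 125)**2 = (59 - 125)**2 = (-66)**2 = 4356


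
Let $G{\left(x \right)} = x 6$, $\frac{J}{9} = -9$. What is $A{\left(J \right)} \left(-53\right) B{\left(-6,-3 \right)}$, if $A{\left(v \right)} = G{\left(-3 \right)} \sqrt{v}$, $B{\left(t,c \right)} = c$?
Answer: $- 25758 i \approx - 25758.0 i$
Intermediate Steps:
$J = -81$ ($J = 9 \left(-9\right) = -81$)
$G{\left(x \right)} = 6 x$
$A{\left(v \right)} = - 18 \sqrt{v}$ ($A{\left(v \right)} = 6 \left(-3\right) \sqrt{v} = - 18 \sqrt{v}$)
$A{\left(J \right)} \left(-53\right) B{\left(-6,-3 \right)} = - 18 \sqrt{-81} \left(-53\right) \left(-3\right) = - 18 \cdot 9 i \left(-53\right) \left(-3\right) = - 162 i \left(-53\right) \left(-3\right) = 8586 i \left(-3\right) = - 25758 i$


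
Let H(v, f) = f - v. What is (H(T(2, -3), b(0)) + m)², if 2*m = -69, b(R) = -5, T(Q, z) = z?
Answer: 5329/4 ≈ 1332.3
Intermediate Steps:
m = -69/2 (m = (½)*(-69) = -69/2 ≈ -34.500)
(H(T(2, -3), b(0)) + m)² = ((-5 - 1*(-3)) - 69/2)² = ((-5 + 3) - 69/2)² = (-2 - 69/2)² = (-73/2)² = 5329/4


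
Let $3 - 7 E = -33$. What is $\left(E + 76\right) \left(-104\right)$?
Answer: $- \frac{59072}{7} \approx -8438.9$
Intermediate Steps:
$E = \frac{36}{7}$ ($E = \frac{3}{7} - - \frac{33}{7} = \frac{3}{7} + \frac{33}{7} = \frac{36}{7} \approx 5.1429$)
$\left(E + 76\right) \left(-104\right) = \left(\frac{36}{7} + 76\right) \left(-104\right) = \frac{568}{7} \left(-104\right) = - \frac{59072}{7}$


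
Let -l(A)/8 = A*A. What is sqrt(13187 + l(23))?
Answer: 3*sqrt(995) ≈ 94.631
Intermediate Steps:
l(A) = -8*A**2 (l(A) = -8*A*A = -8*A**2)
sqrt(13187 + l(23)) = sqrt(13187 - 8*23**2) = sqrt(13187 - 8*529) = sqrt(13187 - 4232) = sqrt(8955) = 3*sqrt(995)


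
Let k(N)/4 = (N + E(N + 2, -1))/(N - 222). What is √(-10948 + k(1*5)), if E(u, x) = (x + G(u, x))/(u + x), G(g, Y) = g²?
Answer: 2*I*√128885414/217 ≈ 104.63*I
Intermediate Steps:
E(u, x) = (x + u²)/(u + x)
k(N) = 4*(N + (-1 + (2 + N)²)/(1 + N))/(-222 + N) (k(N) = 4*((N + (-1 + (N + 2)²)/((N + 2) - 1))/(N - 222)) = 4*((N + (-1 + (2 + N)²)/((2 + N) - 1))/(-222 + N)) = 4*((N + (-1 + (2 + N)²)/(1 + N))/(-222 + N)) = 4*(N + (-1 + (2 + N)²)/(1 + N))/(-222 + N))
√(-10948 + k(1*5)) = √(-10948 + 4*(3 + 2*(1*5))/(-222 + 1*5)) = √(-10948 + 4*(3 + 2*5)/(-222 + 5)) = √(-10948 + 4*(3 + 10)/(-217)) = √(-10948 + 4*(-1/217)*13) = √(-10948 - 52/217) = √(-2375768/217) = 2*I*√128885414/217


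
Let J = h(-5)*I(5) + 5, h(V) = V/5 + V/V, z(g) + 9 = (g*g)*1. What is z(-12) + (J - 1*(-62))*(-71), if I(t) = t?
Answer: -4622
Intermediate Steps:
z(g) = -9 + g² (z(g) = -9 + (g*g)*1 = -9 + g²*1 = -9 + g²)
h(V) = 1 + V/5 (h(V) = V*(⅕) + 1 = V/5 + 1 = 1 + V/5)
J = 5 (J = (1 + (⅕)*(-5))*5 + 5 = (1 - 1)*5 + 5 = 0*5 + 5 = 0 + 5 = 5)
z(-12) + (J - 1*(-62))*(-71) = (-9 + (-12)²) + (5 - 1*(-62))*(-71) = (-9 + 144) + (5 + 62)*(-71) = 135 + 67*(-71) = 135 - 4757 = -4622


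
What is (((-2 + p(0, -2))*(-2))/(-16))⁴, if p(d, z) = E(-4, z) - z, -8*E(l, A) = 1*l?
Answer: 1/65536 ≈ 1.5259e-5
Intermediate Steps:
E(l, A) = -l/8
p(d, z) = ½ - z (p(d, z) = -⅛*(-4) - z = ½ - z)
(((-2 + p(0, -2))*(-2))/(-16))⁴ = (((-2 + (½ - 1*(-2)))*(-2))/(-16))⁴ = (((-2 + (½ + 2))*(-2))*(-1/16))⁴ = (((-2 + 5/2)*(-2))*(-1/16))⁴ = (((½)*(-2))*(-1/16))⁴ = (-1*(-1/16))⁴ = (1/16)⁴ = 1/65536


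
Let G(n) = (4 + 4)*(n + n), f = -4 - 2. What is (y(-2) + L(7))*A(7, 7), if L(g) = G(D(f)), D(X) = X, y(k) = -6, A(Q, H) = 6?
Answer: -612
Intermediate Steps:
f = -6
G(n) = 16*n (G(n) = 8*(2*n) = 16*n)
L(g) = -96 (L(g) = 16*(-6) = -96)
(y(-2) + L(7))*A(7, 7) = (-6 - 96)*6 = -102*6 = -612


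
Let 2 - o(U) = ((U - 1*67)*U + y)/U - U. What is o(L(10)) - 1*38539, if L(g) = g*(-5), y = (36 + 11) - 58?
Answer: -1923511/50 ≈ -38470.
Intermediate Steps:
y = -11 (y = 47 - 58 = -11)
L(g) = -5*g
o(U) = 2 + U - (-11 + U*(-67 + U))/U (o(U) = 2 - (((U - 1*67)*U - 11)/U - U) = 2 - (((U - 67)*U - 11)/U - U) = 2 - (((-67 + U)*U - 11)/U - U) = 2 - ((U*(-67 + U) - 11)/U - U) = 2 - ((-11 + U*(-67 + U))/U - U) = 2 - (-U + (-11 + U*(-67 + U))/U) = 2 + (U - (-11 + U*(-67 + U))/U) = 2 + U - (-11 + U*(-67 + U))/U)
o(L(10)) - 1*38539 = (69 + 11/((-5*10))) - 1*38539 = (69 + 11/(-50)) - 38539 = (69 + 11*(-1/50)) - 38539 = (69 - 11/50) - 38539 = 3439/50 - 38539 = -1923511/50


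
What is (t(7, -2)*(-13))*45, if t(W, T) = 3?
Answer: -1755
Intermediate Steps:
(t(7, -2)*(-13))*45 = (3*(-13))*45 = -39*45 = -1755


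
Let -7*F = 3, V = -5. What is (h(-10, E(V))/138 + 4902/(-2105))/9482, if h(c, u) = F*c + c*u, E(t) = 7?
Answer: -5636/19052355 ≈ -0.00029582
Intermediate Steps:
F = -3/7 (F = -⅐*3 = -3/7 ≈ -0.42857)
h(c, u) = -3*c/7 + c*u
(h(-10, E(V))/138 + 4902/(-2105))/9482 = (((⅐)*(-10)*(-3 + 7*7))/138 + 4902/(-2105))/9482 = (((⅐)*(-10)*(-3 + 49))*(1/138) + 4902*(-1/2105))*(1/9482) = (((⅐)*(-10)*46)*(1/138) - 4902/2105)*(1/9482) = (-460/7*1/138 - 4902/2105)*(1/9482) = (-10/21 - 4902/2105)*(1/9482) = -123992/44205*1/9482 = -5636/19052355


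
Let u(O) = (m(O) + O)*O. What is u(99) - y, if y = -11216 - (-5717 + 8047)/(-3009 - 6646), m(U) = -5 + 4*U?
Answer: 115330440/1931 ≈ 59726.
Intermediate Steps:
y = -21657630/1931 (y = -11216 - 2330/(-9655) = -11216 - 2330*(-1)/9655 = -11216 - 1*(-466/1931) = -11216 + 466/1931 = -21657630/1931 ≈ -11216.)
u(O) = O*(-5 + 5*O) (u(O) = ((-5 + 4*O) + O)*O = (-5 + 5*O)*O = O*(-5 + 5*O))
u(99) - y = 5*99*(-1 + 99) - 1*(-21657630/1931) = 5*99*98 + 21657630/1931 = 48510 + 21657630/1931 = 115330440/1931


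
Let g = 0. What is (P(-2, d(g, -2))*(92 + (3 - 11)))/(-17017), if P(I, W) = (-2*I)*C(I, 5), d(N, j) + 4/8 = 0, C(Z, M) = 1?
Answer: -48/2431 ≈ -0.019745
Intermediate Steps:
d(N, j) = -½ (d(N, j) = -½ + 0 = -½)
P(I, W) = -2*I (P(I, W) = -2*I*1 = -2*I)
(P(-2, d(g, -2))*(92 + (3 - 11)))/(-17017) = ((-2*(-2))*(92 + (3 - 11)))/(-17017) = (4*(92 - 8))*(-1/17017) = (4*84)*(-1/17017) = 336*(-1/17017) = -48/2431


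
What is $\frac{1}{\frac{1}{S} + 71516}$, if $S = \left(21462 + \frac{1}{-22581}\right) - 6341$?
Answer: $\frac{341447300}{24418945129381} \approx 1.3983 \cdot 10^{-5}$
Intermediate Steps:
$S = \frac{341447300}{22581}$ ($S = \left(21462 - \frac{1}{22581}\right) - 6341 = \frac{484633421}{22581} - 6341 = \frac{341447300}{22581} \approx 15121.0$)
$\frac{1}{\frac{1}{S} + 71516} = \frac{1}{\frac{1}{\frac{341447300}{22581}} + 71516} = \frac{1}{\frac{22581}{341447300} + 71516} = \frac{1}{\frac{24418945129381}{341447300}} = \frac{341447300}{24418945129381}$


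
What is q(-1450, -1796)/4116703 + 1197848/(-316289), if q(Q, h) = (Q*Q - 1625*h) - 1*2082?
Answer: -3343755899842/1302067875167 ≈ -2.5680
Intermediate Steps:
q(Q, h) = -2082 + Q**2 - 1625*h (q(Q, h) = (Q**2 - 1625*h) - 2082 = -2082 + Q**2 - 1625*h)
q(-1450, -1796)/4116703 + 1197848/(-316289) = (-2082 + (-1450)**2 - 1625*(-1796))/4116703 + 1197848/(-316289) = (-2082 + 2102500 + 2918500)*(1/4116703) + 1197848*(-1/316289) = 5018918*(1/4116703) - 1197848/316289 = 5018918/4116703 - 1197848/316289 = -3343755899842/1302067875167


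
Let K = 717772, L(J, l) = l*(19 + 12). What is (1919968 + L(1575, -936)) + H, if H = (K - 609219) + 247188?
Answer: 2246693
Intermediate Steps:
L(J, l) = 31*l (L(J, l) = l*31 = 31*l)
H = 355741 (H = (717772 - 609219) + 247188 = 108553 + 247188 = 355741)
(1919968 + L(1575, -936)) + H = (1919968 + 31*(-936)) + 355741 = (1919968 - 29016) + 355741 = 1890952 + 355741 = 2246693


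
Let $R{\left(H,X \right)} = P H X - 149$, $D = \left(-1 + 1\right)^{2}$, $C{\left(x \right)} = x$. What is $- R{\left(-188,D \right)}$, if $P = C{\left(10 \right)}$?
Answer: $149$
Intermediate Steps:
$P = 10$
$D = 0$ ($D = 0^{2} = 0$)
$R{\left(H,X \right)} = -149 + 10 H X$ ($R{\left(H,X \right)} = 10 H X - 149 = -149 + 10 H X$)
$- R{\left(-188,D \right)} = - (-149 + 10 \left(-188\right) 0) = - (-149 + 0) = \left(-1\right) \left(-149\right) = 149$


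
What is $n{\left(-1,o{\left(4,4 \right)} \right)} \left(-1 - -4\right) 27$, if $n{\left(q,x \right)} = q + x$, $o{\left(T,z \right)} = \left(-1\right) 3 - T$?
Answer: $-648$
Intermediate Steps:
$o{\left(T,z \right)} = -3 - T$
$n{\left(-1,o{\left(4,4 \right)} \right)} \left(-1 - -4\right) 27 = \left(-1 - 7\right) \left(-1 - -4\right) 27 = \left(-1 - 7\right) \left(-1 + 4\right) 27 = \left(-1 - 7\right) 3 \cdot 27 = \left(-8\right) 3 \cdot 27 = \left(-24\right) 27 = -648$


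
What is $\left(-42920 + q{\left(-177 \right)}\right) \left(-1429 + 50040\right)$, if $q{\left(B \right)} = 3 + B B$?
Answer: $-563304268$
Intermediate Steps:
$q{\left(B \right)} = 3 + B^{2}$
$\left(-42920 + q{\left(-177 \right)}\right) \left(-1429 + 50040\right) = \left(-42920 + \left(3 + \left(-177\right)^{2}\right)\right) \left(-1429 + 50040\right) = \left(-42920 + \left(3 + 31329\right)\right) 48611 = \left(-42920 + 31332\right) 48611 = \left(-11588\right) 48611 = -563304268$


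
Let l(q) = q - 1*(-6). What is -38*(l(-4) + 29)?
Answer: -1178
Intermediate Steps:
l(q) = 6 + q (l(q) = q + 6 = 6 + q)
-38*(l(-4) + 29) = -38*((6 - 4) + 29) = -38*(2 + 29) = -38*31 = -1178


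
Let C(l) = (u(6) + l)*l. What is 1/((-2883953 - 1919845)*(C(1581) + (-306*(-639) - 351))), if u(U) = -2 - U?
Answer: -1/12884247400608 ≈ -7.7614e-14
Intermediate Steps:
C(l) = l*(-8 + l) (C(l) = ((-2 - 1*6) + l)*l = ((-2 - 6) + l)*l = (-8 + l)*l = l*(-8 + l))
1/((-2883953 - 1919845)*(C(1581) + (-306*(-639) - 351))) = 1/((-2883953 - 1919845)*(1581*(-8 + 1581) + (-306*(-639) - 351))) = 1/(-4803798*(1581*1573 + (195534 - 351))) = 1/(-4803798*(2486913 + 195183)) = 1/(-4803798*2682096) = 1/(-12884247400608) = -1/12884247400608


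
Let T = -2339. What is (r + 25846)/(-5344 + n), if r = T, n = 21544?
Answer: 23507/16200 ≈ 1.4510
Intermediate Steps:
r = -2339
(r + 25846)/(-5344 + n) = (-2339 + 25846)/(-5344 + 21544) = 23507/16200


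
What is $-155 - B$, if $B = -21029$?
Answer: $20874$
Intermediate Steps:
$-155 - B = -155 - -21029 = -155 + 21029 = 20874$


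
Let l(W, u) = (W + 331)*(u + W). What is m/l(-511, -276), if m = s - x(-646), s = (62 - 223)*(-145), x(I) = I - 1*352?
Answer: 24343/141660 ≈ 0.17184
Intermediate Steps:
x(I) = -352 + I (x(I) = I - 352 = -352 + I)
s = 23345 (s = -161*(-145) = 23345)
m = 24343 (m = 23345 - (-352 - 646) = 23345 - 1*(-998) = 23345 + 998 = 24343)
l(W, u) = (331 + W)*(W + u)
m/l(-511, -276) = 24343/((-511)² + 331*(-511) + 331*(-276) - 511*(-276)) = 24343/(261121 - 169141 - 91356 + 141036) = 24343/141660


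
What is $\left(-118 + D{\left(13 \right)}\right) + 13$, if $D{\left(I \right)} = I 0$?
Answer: $-105$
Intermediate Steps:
$D{\left(I \right)} = 0$
$\left(-118 + D{\left(13 \right)}\right) + 13 = \left(-118 + 0\right) + 13 = -118 + 13 = -105$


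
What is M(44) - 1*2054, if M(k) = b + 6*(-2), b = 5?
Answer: -2061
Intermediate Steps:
M(k) = -7 (M(k) = 5 + 6*(-2) = 5 - 12 = -7)
M(44) - 1*2054 = -7 - 1*2054 = -7 - 2054 = -2061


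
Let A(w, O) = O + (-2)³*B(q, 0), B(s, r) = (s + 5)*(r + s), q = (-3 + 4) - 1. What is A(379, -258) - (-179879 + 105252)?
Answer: 74369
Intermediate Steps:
q = 0 (q = 1 - 1 = 0)
B(s, r) = (5 + s)*(r + s)
A(w, O) = O (A(w, O) = O + (-2)³*(0² + 5*0 + 5*0 + 0*0) = O - 8*(0 + 0 + 0 + 0) = O - 8*0 = O + 0 = O)
A(379, -258) - (-179879 + 105252) = -258 - (-179879 + 105252) = -258 - 1*(-74627) = -258 + 74627 = 74369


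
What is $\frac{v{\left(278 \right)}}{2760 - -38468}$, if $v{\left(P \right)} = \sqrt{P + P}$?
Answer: $\frac{\sqrt{139}}{20614} \approx 0.00057193$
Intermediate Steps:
$v{\left(P \right)} = \sqrt{2} \sqrt{P}$ ($v{\left(P \right)} = \sqrt{2 P} = \sqrt{2} \sqrt{P}$)
$\frac{v{\left(278 \right)}}{2760 - -38468} = \frac{\sqrt{2} \sqrt{278}}{2760 - -38468} = \frac{2 \sqrt{139}}{2760 + 38468} = \frac{2 \sqrt{139}}{41228} = 2 \sqrt{139} \cdot \frac{1}{41228} = \frac{\sqrt{139}}{20614}$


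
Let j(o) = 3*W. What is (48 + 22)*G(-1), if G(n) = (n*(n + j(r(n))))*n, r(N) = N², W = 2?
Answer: 350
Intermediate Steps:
j(o) = 6 (j(o) = 3*2 = 6)
G(n) = n²*(6 + n) (G(n) = (n*(n + 6))*n = (n*(6 + n))*n = n²*(6 + n))
(48 + 22)*G(-1) = (48 + 22)*((-1)²*(6 - 1)) = 70*(1*5) = 70*5 = 350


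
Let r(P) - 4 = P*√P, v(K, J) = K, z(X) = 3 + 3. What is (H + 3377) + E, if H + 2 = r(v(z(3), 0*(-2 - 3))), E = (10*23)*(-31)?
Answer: -3751 + 6*√6 ≈ -3736.3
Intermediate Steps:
z(X) = 6
E = -7130 (E = 230*(-31) = -7130)
r(P) = 4 + P^(3/2) (r(P) = 4 + P*√P = 4 + P^(3/2))
H = 2 + 6*√6 (H = -2 + (4 + 6^(3/2)) = -2 + (4 + 6*√6) = 2 + 6*√6 ≈ 16.697)
(H + 3377) + E = ((2 + 6*√6) + 3377) - 7130 = (3379 + 6*√6) - 7130 = -3751 + 6*√6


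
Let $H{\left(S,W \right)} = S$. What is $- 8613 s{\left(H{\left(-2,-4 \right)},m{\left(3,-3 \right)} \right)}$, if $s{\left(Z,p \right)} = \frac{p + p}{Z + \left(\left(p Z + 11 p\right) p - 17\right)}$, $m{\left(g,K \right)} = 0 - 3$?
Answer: $\frac{25839}{31} \approx 833.52$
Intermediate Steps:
$m{\left(g,K \right)} = -3$ ($m{\left(g,K \right)} = 0 - 3 = -3$)
$s{\left(Z,p \right)} = \frac{2 p}{-17 + Z + p \left(11 p + Z p\right)}$ ($s{\left(Z,p \right)} = \frac{2 p}{Z + \left(\left(Z p + 11 p\right) p - 17\right)} = \frac{2 p}{Z + \left(\left(11 p + Z p\right) p - 17\right)} = \frac{2 p}{Z + \left(p \left(11 p + Z p\right) - 17\right)} = \frac{2 p}{Z + \left(-17 + p \left(11 p + Z p\right)\right)} = \frac{2 p}{-17 + Z + p \left(11 p + Z p\right)}$)
$- 8613 s{\left(H{\left(-2,-4 \right)},m{\left(3,-3 \right)} \right)} = - 8613 \cdot 2 \left(-3\right) \frac{1}{-17 - 2 + 11 \left(-3\right)^{2} - 2 \left(-3\right)^{2}} = - 8613 \cdot 2 \left(-3\right) \frac{1}{-17 - 2 + 11 \cdot 9 - 18} = - 8613 \cdot 2 \left(-3\right) \frac{1}{-17 - 2 + 99 - 18} = - 8613 \cdot 2 \left(-3\right) \frac{1}{62} = \left(-8613\right) \left(- \frac{3}{31}\right) = \frac{25839}{31}$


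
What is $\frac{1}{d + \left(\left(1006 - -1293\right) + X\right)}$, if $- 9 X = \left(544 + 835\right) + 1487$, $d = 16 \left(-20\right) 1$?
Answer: $\frac{9}{14945} \approx 0.00060221$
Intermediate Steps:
$d = -320$ ($d = \left(-320\right) 1 = -320$)
$X = - \frac{2866}{9}$ ($X = - \frac{\left(544 + 835\right) + 1487}{9} = - \frac{1379 + 1487}{9} = \left(- \frac{1}{9}\right) 2866 = - \frac{2866}{9} \approx -318.44$)
$\frac{1}{d + \left(\left(1006 - -1293\right) + X\right)} = \frac{1}{-320 + \left(\left(1006 - -1293\right) - \frac{2866}{9}\right)} = \frac{1}{-320 + \left(\left(1006 + 1293\right) - \frac{2866}{9}\right)} = \frac{1}{-320 + \left(2299 - \frac{2866}{9}\right)} = \frac{1}{-320 + \frac{17825}{9}} = \frac{1}{\frac{14945}{9}} = \frac{9}{14945}$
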